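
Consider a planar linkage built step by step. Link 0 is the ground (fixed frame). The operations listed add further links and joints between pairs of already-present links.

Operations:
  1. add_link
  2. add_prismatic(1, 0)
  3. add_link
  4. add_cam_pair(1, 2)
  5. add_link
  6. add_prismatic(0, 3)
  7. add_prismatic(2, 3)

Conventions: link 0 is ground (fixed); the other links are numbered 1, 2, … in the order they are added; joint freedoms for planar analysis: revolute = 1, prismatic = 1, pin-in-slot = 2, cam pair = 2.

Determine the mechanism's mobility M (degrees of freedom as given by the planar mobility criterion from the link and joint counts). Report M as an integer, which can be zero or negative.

(L,J1,J2)=(1,0,0); link0 fixed
link1: (2,0,0)
P 1-0 [J1]: (2,1,0)
link2: (3,1,0)
C 1-2 [J2]: (3,1,1)
link3: (4,1,1)
P 0-3 [J1]: (4,2,1)
P 2-3 [J1]: (4,3,1)
Grübler: 3·3 − 2·3 − 1 = 2

M = 2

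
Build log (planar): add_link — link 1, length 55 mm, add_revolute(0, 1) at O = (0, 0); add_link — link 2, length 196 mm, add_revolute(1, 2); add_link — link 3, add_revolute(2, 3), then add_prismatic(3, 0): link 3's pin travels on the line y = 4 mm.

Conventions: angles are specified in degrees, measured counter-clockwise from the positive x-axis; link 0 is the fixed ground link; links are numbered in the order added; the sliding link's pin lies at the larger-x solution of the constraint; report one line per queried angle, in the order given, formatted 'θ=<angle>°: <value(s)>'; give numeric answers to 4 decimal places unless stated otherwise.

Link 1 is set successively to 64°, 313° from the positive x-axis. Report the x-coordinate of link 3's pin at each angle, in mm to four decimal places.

geometry: r = 55 mm, L = 196 mm, e = 4 mm
θ=64°: crank pin P = (r cos θ, r sin θ) = (24.110413, 49.433673)
θ=64°: h = r sin θ − e = 49.433673 − 4 = 45.433673
θ=64°: x = r cos θ + √(L² − h²) = 24.110413 + 190.661431 = 214.771844
θ=313°: crank pin P = (r cos θ, r sin θ) = (37.509910, -40.224454)
θ=313°: h = r sin θ − e = -40.224454 − 4 = -44.224454
θ=313°: x = r cos θ + √(L² − h²) = 37.509910 + 190.945536 = 228.455446

θ=64°: 214.7718
θ=313°: 228.4554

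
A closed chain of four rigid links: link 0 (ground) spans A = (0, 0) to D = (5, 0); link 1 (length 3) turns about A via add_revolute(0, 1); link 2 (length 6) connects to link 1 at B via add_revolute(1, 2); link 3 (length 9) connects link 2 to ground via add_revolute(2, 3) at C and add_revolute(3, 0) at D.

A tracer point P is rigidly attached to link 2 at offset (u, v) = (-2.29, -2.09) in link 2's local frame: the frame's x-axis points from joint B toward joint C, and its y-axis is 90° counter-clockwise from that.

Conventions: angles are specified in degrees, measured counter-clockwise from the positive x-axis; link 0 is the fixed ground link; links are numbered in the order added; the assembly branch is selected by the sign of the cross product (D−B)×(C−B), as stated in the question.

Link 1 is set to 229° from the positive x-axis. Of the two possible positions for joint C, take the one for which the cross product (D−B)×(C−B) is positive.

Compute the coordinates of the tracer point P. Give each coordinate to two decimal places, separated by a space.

A=(0,0), D=(5.00,0)
B = A + 3.00·(cos229°, sin229°) = (-1.9682, -2.2641)
|BD| = 7.3268
circle(B,6.00) ∩ circle(D,9.00): a=0.5925, h=5.9707
  candidates: C₊=(-3.2498,3.5974) cross=43.746; C₋=(0.4404,-7.7595) cross=-43.746
  branch + wants cross > 0 → take C=(-3.2498,3.5974) (cross=43.746)
ex = (C−B)/|BC| = (-0.2136,0.9769); ey = (-0.9769,-0.2136)
P = B + -2.29·ex + -2.09·ey = (0.5627,-4.0549)

0.56 -4.05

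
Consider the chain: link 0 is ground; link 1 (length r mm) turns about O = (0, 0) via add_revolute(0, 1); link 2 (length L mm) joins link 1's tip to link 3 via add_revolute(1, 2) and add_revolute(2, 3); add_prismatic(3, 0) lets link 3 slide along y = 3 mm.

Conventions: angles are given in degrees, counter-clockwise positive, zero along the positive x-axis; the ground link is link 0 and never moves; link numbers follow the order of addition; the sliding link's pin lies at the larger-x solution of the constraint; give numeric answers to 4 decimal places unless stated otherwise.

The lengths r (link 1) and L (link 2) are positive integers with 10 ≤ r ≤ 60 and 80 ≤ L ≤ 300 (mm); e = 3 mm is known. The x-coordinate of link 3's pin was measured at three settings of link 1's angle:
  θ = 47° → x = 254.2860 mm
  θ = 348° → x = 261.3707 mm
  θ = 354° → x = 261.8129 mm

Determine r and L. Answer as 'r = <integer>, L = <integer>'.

constraint per measurement: (x − r cos θ)² + (r sin θ − e)² = L²
subtracting the θ₁ and θ₂ equations cancels the r² and L² terms:
r = (x₁² − x₂²) / (2[(x₁cos θ₁ + e sin θ₁) − (x₂cos θ₂ + e sin θ₂)]) = 23.0001 → r = 23
L² = (x₁ − r cos θ₁)² + (r sin θ₁ − e)² = 57121.0018 → L = 239.0000 → L = 239
check at θ₃=354°: x = 261.8129 (printed 261.8129) ✓

r = 23, L = 239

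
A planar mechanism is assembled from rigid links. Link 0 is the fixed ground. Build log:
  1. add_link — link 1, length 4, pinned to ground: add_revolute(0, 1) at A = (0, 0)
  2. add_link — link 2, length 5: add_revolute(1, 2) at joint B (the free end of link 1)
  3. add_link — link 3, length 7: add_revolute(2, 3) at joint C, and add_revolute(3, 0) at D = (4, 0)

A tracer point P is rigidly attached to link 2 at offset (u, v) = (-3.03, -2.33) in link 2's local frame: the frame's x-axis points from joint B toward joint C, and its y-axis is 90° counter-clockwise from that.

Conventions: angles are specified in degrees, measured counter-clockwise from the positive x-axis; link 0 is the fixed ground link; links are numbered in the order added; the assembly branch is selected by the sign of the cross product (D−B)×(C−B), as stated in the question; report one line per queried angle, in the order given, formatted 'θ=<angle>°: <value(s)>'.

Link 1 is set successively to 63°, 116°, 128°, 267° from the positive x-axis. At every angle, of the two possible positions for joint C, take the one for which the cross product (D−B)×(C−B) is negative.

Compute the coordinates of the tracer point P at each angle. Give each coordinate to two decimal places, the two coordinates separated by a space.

A=(0,0), D=(4.00,0)
θ=63°: B = A + 4.00·(cos63°, sin63°) = (1.8160, 3.5640)
θ=63°: |BD| = 4.1800
θ=63°: circle(B,5.00) ∩ circle(D,7.00): a=-0.7808, h=4.9387
θ=63°:   candidates: C₊=(5.6189,6.8102) cross=20.644; C₋=(-2.8029,1.6494) cross=-20.644
θ=63°:   branch - wants cross < 0 → take C=(-2.8029,1.6494) (cross=-20.644)
θ=63°: ex = (C−B)/|BC| = (-0.9238,-0.3829); ey = (0.3829,-0.9238)
θ=63°: P = B + -3.03·ex + -2.33·ey = (3.7228,6.8767)
θ=116°: B = A + 4.00·(cos116°, sin116°) = (-1.7535, 3.5952)
θ=116°: |BD| = 6.7844
θ=116°: circle(B,5.00) ∩ circle(D,7.00): a=1.6234, h=4.7291
θ=116°:   candidates: C₊=(2.1293,6.7454) cross=32.084; C₋=(-2.8828,-1.2756) cross=-32.084
θ=116°:   branch - wants cross < 0 → take C=(-2.8828,-1.2756) (cross=-32.084)
θ=116°: ex = (C−B)/|BC| = (-0.2259,-0.9742); ey = (0.9742,-0.2259)
θ=116°: P = B + -3.03·ex + -2.33·ey = (-3.3389,7.0731)
θ=128°: B = A + 4.00·(cos128°, sin128°) = (-2.4626, 3.1520)
θ=128°: |BD| = 7.1904
θ=128°: circle(B,5.00) ∩ circle(D,7.00): a=1.9263, h=4.6141
θ=128°:   candidates: C₊=(1.2913,6.4547) cross=33.177; C₋=(-2.7540,-1.8395) cross=-33.177
θ=128°:   branch - wants cross < 0 → take C=(-2.7540,-1.8395) (cross=-33.177)
θ=128°: ex = (C−B)/|BC| = (-0.0583,-0.9983); ey = (0.9983,-0.0583)
θ=128°: P = B + -3.03·ex + -2.33·ey = (-4.6121,6.3127)
θ=267°: B = A + 4.00·(cos267°, sin267°) = (-0.2093, -3.9945)
θ=267°: |BD| = 5.8030
θ=267°: circle(B,5.00) ∩ circle(D,7.00): a=0.8336, h=4.9300
θ=267°:   candidates: C₊=(-2.9983,0.1554) cross=28.609; C₋=(3.7889,-6.9968) cross=-28.609
θ=267°:   branch - wants cross < 0 → take C=(3.7889,-6.9968) (cross=-28.609)
θ=267°: ex = (C−B)/|BC| = (0.7997,-0.6005); ey = (0.6005,0.7997)
θ=267°: P = B + -3.03·ex + -2.33·ey = (-4.0314,-4.0383)

θ=63°: 3.72 6.88
θ=116°: -3.34 7.07
θ=128°: -4.61 6.31
θ=267°: -4.03 -4.04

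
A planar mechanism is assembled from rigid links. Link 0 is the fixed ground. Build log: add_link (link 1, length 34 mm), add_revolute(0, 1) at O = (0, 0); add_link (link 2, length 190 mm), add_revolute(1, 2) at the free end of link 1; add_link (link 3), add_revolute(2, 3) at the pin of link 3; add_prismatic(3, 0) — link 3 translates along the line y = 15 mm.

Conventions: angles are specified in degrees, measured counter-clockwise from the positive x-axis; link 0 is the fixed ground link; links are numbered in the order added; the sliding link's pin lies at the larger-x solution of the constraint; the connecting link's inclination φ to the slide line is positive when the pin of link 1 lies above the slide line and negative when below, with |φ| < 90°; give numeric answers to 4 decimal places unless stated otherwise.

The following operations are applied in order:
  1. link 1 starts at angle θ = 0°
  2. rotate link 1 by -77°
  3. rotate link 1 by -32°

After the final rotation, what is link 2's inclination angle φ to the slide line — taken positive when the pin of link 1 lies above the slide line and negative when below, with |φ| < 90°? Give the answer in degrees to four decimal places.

geometry: r = 34 mm, L = 190 mm, e = 15 mm; θ starts at 0°
rotate link 1 by -77°: θ ← 0° -77° = -77°
rotate link 1 by -32°: θ ← -77° -32° = -109°
h = r sin θ − e = -32.147632 − 15 = -47.147632
sin φ = h / L = -47.147632 / 190 = -0.24814543
φ = arcsin(-0.24814543) = -14.367795°

-14.3678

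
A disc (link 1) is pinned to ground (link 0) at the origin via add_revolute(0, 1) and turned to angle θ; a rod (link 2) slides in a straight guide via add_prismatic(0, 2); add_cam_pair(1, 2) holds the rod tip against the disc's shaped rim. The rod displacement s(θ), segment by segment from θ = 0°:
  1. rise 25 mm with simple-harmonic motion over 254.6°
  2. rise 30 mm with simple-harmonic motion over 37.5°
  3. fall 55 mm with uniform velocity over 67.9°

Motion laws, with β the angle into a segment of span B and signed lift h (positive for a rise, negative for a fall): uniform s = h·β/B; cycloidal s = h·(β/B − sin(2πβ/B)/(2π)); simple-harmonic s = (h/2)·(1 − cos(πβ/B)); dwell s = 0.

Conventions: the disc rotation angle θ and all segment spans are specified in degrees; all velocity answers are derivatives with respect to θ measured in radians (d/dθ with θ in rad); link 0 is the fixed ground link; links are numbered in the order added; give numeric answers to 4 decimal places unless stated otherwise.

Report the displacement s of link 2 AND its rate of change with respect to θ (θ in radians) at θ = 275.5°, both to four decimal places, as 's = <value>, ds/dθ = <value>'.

segment 1 (0° to 254.6°, simple-harmonic, h = 25) is passed completely: s = 0.0000 + (25) = 25.0000
θ = 275.5° falls in segment 2 (254.6° to 292.1°, simple-harmonic, h = 30): β = 275.5 − 254.6 = 20.9°, B = 37.5°; Δs = 30/2·(1 − cos(π·0.5573)) = 17.6872; s = 25.0000 + 17.6872 = 42.6872
velocity in seg [254.6°–292.1°] (simple-harmonic), θ in radians: β = 20.9° = 0.3648 rad, B = 37.5° = 0.6545 rad; ds/dθ = (πh/(2B)) sin(πβ/B) = (π·30/(2·0.6545)) sin(π·0.5573) = 70.835225 mm/rad

s = 42.6872, ds/dθ = 70.8352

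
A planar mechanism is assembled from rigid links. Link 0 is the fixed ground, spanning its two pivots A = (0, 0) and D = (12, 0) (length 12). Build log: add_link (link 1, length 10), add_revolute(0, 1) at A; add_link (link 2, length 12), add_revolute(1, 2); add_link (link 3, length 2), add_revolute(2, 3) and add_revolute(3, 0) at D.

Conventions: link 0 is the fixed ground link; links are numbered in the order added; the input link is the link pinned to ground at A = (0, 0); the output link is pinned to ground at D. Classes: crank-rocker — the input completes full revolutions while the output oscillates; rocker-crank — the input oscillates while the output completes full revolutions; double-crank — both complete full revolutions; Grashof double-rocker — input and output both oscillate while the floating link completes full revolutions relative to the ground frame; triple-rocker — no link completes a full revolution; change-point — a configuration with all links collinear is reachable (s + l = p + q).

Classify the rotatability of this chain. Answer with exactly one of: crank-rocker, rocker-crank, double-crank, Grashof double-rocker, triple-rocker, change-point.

lengths: ground=12, input=10, coupler=12, output=2
sorted: s=2 (shortest), l=12 (longest), p+q=22
s + l = 14 vs p + q = 22
s + l < p + q (Grashof) with shortest = output link → rocker-crank

rocker-crank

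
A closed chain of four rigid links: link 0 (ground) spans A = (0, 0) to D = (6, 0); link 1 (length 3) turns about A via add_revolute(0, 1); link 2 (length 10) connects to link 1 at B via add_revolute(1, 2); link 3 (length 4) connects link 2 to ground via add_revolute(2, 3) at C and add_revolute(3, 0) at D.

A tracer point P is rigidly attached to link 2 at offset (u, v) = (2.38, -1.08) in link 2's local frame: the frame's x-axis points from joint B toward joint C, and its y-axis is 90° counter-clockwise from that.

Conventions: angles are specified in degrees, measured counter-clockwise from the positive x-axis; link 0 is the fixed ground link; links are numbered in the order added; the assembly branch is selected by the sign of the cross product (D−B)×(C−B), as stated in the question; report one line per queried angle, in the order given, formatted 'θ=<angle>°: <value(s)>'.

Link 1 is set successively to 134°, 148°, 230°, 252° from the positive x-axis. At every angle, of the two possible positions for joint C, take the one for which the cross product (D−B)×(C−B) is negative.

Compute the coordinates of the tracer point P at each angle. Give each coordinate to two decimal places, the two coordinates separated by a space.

A=(0,0), D=(6.00,0)
θ=134°: B = A + 3.00·(cos134°, sin134°) = (-2.0840, 2.1580)
θ=134°: |BD| = 8.3671
θ=134°: circle(B,10.00) ∩ circle(D,4.00): a=9.2032, h=3.9116
θ=134°:   candidates: C₊=(7.8167,3.5636) cross=32.729; C₋=(5.7990,-3.9949) cross=-32.729
θ=134°:   branch - wants cross < 0 → take C=(5.7990,-3.9949) (cross=-32.729)
θ=134°: ex = (C−B)/|BC| = (0.7883,-0.6153); ey = (0.6153,0.7883)
θ=134°: P = B + 2.38·ex + -1.08·ey = (-0.8724,-0.1577)
θ=148°: B = A + 3.00·(cos148°, sin148°) = (-2.5441, 1.5898)
θ=148°: |BD| = 8.6908
θ=148°: circle(B,10.00) ∩ circle(D,4.00): a=9.1781, h=3.9702
θ=148°:   candidates: C₊=(7.2053,3.8141) cross=34.504; C₋=(5.7528,-3.9924) cross=-34.504
θ=148°:   branch - wants cross < 0 → take C=(5.7528,-3.9924) (cross=-34.504)
θ=148°: ex = (C−B)/|BC| = (0.8297,-0.5582); ey = (0.5582,0.8297)
θ=148°: P = B + 2.38·ex + -1.08·ey = (-1.1723,-0.6349)
θ=230°: B = A + 3.00·(cos230°, sin230°) = (-1.9284, -2.2981)
θ=230°: |BD| = 8.2547
θ=230°: circle(B,10.00) ∩ circle(D,4.00): a=9.2154, h=3.8829
θ=230°:   candidates: C₊=(5.8416,3.9969) cross=32.053; C₋=(8.0037,-3.4620) cross=-32.053
θ=230°:   branch - wants cross < 0 → take C=(8.0037,-3.4620) (cross=-32.053)
θ=230°: ex = (C−B)/|BC| = (0.9932,-0.1164); ey = (0.1164,0.9932)
θ=230°: P = B + 2.38·ex + -1.08·ey = (0.3098,-3.6478)
θ=252°: B = A + 3.00·(cos252°, sin252°) = (-0.9271, -2.8532)
θ=252°: |BD| = 7.4916
θ=252°: circle(B,10.00) ∩ circle(D,4.00): a=9.3521, h=3.5410
θ=252°:   candidates: C₊=(6.3716,3.9827) cross=26.528; C₋=(9.0688,-2.5656) cross=-26.528
θ=252°:   branch - wants cross < 0 → take C=(9.0688,-2.5656) (cross=-26.528)
θ=252°: ex = (C−B)/|BC| = (0.9996,0.0288); ey = (-0.0288,0.9996)
θ=252°: P = B + 2.38·ex + -1.08·ey = (1.4830,-3.8643)

θ=134°: -0.87 -0.16
θ=148°: -1.17 -0.63
θ=230°: 0.31 -3.65
θ=252°: 1.48 -3.86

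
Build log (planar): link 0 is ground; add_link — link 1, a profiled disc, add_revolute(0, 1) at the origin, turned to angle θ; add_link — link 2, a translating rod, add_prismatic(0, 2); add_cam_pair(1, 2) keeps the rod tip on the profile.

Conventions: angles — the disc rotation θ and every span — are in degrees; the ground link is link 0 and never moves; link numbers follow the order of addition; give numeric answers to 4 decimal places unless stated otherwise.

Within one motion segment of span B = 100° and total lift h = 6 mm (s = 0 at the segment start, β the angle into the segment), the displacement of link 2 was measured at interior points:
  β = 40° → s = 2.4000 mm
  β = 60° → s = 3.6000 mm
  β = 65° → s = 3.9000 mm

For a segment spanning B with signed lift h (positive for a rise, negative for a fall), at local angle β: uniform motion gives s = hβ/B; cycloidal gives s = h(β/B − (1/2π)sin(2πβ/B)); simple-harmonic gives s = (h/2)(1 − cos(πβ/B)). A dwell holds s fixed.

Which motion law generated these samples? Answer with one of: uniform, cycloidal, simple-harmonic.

candidates at β/B = r: uniform s = h·r (linear in β); cycloidal s = h·(r − sin(2πr)/(2π)); simple-harmonic s = (h/2)(1 − cos(πr))
β=40°: printed 2.4000 | uniform 2.4000, cycloidal 1.8387, simple-harmonic 2.0729
β=60°: printed 3.6000 | uniform 3.6000, cycloidal 4.1613, simple-harmonic 3.9271
β=65°: printed 3.9000 | uniform 3.9000, cycloidal 4.6726, simple-harmonic 4.3620
only one law matches every sample → uniform

uniform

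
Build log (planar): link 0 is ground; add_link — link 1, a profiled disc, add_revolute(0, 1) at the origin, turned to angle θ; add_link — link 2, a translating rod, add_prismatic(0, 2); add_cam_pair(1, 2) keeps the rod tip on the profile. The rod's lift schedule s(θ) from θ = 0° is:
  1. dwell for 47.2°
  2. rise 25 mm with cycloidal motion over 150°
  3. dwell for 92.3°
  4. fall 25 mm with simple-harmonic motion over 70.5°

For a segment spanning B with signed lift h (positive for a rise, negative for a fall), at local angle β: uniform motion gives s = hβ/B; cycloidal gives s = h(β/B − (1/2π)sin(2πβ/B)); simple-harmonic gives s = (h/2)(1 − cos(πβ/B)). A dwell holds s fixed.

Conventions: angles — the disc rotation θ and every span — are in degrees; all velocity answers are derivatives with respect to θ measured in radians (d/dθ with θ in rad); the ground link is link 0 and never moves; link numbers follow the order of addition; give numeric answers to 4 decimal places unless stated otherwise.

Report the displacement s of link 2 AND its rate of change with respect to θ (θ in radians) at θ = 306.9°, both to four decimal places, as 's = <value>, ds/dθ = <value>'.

seg 1 [0°–47.2°] dwell: s stays 0.0000
seg 2 [47.2°–197.2°] cycloidal, h=25: full span → s += 25 → s = 25.0000
seg 3 [197.2°–289.5°] dwell: s stays 25.0000
seg 4 [289.5°–360°] simple-harmonic, h=-25: θ=306.9° here. β=17.4, B=70.5. -25/2·(1 − cos(π·0.2468)) = -3.5730 → s = 21.4270
velocity in seg [289.5°–360°] (simple-harmonic), θ in radians: β = 17.4° = 0.3037 rad, B = 70.5° = 1.2305 rad; ds/dθ = (πh/(2B)) sin(πβ/B) = (π·(-25)/(2·1.2305)) sin(π·0.2468) = -22.339840 mm/rad

s = 21.4270, ds/dθ = -22.3398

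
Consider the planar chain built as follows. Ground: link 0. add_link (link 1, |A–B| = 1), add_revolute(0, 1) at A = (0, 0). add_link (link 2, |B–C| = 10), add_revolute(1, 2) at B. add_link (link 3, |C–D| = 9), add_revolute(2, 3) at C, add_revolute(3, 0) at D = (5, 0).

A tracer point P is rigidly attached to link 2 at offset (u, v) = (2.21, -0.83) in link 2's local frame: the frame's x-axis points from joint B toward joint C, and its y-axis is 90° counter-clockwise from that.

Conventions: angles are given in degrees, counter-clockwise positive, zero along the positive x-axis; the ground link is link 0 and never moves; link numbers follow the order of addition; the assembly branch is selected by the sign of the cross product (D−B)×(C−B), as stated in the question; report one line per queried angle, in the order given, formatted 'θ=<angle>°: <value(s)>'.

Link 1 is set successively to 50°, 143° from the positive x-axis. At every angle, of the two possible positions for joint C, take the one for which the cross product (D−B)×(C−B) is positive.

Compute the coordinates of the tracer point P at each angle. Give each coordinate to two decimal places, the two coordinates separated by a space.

A=(0,0), D=(5.00,0)
θ=50°: B = A + 1.00·(cos50°, sin50°) = (0.6428, 0.7660)
θ=50°: |BD| = 4.4240
θ=50°: circle(B,10.00) ∩ circle(D,9.00): a=4.3594, h=8.9998
θ=50°:   candidates: C₊=(6.4947,8.8750) cross=39.815; C₋=(3.3780,-8.8526) cross=-39.815
θ=50°:   branch + wants cross > 0 → take C=(6.4947,8.8750) (cross=39.815)
θ=50°: ex = (C−B)/|BC| = (0.5852,0.8109); ey = (-0.8109,0.5852)
θ=50°: P = B + 2.21·ex + -0.83·ey = (2.6091,2.0724)
θ=143°: B = A + 1.00·(cos143°, sin143°) = (-0.7986, 0.6018)
θ=143°: |BD| = 5.8298
θ=143°: circle(B,10.00) ∩ circle(D,9.00): a=4.5445, h=8.9077
θ=143°:   candidates: C₊=(4.6411,8.9928) cross=51.930; C₋=(2.8020,-8.7275) cross=-51.930
θ=143°:   branch + wants cross > 0 → take C=(4.6411,8.9928) (cross=51.930)
θ=143°: ex = (C−B)/|BC| = (0.5440,0.8391); ey = (-0.8391,0.5440)
θ=143°: P = B + 2.21·ex + -0.83·ey = (1.1000,2.0047)

θ=50°: 2.61 2.07
θ=143°: 1.10 2.00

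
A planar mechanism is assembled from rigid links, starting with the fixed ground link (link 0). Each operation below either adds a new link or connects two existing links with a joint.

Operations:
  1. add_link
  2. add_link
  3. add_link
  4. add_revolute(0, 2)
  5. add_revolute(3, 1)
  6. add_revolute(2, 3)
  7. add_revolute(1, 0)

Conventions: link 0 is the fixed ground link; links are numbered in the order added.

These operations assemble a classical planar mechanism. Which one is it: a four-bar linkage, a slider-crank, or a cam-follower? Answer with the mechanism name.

links: 4 (incl. ground); joints: 4 revolute, 0 prismatic, 0 higher (cam) pair, forming one closed loop
4 links in a single 4R loop → four-bar linkage

four-bar linkage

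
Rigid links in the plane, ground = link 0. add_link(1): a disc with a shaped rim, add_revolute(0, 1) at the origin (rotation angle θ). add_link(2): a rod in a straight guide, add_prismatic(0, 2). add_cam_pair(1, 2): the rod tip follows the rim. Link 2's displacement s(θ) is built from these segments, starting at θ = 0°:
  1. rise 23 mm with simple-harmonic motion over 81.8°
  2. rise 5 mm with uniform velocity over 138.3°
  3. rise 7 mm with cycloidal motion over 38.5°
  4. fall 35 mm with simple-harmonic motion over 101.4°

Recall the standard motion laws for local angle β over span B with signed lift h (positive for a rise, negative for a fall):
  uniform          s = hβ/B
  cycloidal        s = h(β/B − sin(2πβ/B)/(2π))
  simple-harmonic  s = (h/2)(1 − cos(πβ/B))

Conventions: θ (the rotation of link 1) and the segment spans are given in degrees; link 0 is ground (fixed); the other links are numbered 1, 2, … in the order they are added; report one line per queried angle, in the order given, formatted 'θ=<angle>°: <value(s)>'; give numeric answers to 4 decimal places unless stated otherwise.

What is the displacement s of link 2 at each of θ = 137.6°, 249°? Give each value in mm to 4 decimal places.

segment 1 (0° to 81.8°, simple-harmonic, h = 23) is passed completely: s = 0.0000 + (23) = 23.0000
θ = 137.6° falls in segment 2 (81.8° to 220.1°, uniform, h = 5): β = 137.6 − 81.8 = 55.8°, B = 138.3°; Δs = 5·55.8/138.3 = 2.0174; s = 23.0000 + 2.0174 = 25.0174
segment 2 (81.8° to 220.1°, uniform, h = 5) is passed completely: s = 23.0000 + (5) = 28.0000
θ = 249° falls in segment 3 (220.1° to 258.6°, cycloidal, h = 7): β = 249 − 220.1 = 28.9°, B = 38.5°; Δs = 7·(0.7506 − sin(2π·0.7506)/(2π)) = 6.3686; s = 28.0000 + 6.3686 = 34.3686

θ=137.6°: 25.0174
θ=249°: 34.3686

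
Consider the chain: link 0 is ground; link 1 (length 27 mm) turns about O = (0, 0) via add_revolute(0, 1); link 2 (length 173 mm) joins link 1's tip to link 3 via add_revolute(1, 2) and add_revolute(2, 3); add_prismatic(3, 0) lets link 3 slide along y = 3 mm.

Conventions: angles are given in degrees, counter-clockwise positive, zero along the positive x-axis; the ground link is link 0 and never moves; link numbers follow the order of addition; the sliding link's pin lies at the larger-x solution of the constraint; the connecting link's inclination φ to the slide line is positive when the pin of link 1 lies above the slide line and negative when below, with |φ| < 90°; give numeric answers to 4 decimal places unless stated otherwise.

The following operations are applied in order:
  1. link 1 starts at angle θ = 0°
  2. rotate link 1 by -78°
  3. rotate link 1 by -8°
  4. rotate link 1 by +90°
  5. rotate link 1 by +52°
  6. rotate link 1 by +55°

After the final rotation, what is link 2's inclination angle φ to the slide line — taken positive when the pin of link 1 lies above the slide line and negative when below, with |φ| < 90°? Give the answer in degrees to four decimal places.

geometry: r = 27 mm, L = 173 mm, e = 3 mm; θ starts at 0°
rotate link 1 by -78°: θ ← 0° -78° = -78°
rotate link 1 by -8°: θ ← -78° -8° = -86°
rotate link 1 by +90°: θ ← -86° +90° = 4°
rotate link 1 by +52°: θ ← 4° +52° = 56°
rotate link 1 by +55°: θ ← 56° +55° = 111°
h = r sin θ − e = 25.206672 − 3 = 22.206672
sin φ = h / L = 22.206672 / 173 = 0.12836226
φ = arcsin(0.12836226) = 7.374964°

7.3750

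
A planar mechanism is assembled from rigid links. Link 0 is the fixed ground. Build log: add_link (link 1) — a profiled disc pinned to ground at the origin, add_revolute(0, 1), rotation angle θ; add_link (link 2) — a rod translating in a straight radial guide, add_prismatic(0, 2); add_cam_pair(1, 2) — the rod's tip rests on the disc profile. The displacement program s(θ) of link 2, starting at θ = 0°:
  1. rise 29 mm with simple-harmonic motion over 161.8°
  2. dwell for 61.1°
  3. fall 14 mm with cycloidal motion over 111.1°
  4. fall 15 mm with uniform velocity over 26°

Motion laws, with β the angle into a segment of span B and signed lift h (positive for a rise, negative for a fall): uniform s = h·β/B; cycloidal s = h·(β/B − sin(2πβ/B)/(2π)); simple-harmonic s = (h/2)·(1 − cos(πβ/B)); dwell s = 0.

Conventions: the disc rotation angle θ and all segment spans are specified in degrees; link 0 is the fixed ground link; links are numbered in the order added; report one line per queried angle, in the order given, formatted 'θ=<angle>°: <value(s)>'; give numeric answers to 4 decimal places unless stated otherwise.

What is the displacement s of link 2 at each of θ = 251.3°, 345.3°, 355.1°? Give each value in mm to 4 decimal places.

seg 1 [0°–161.8°] simple-harmonic, h=29: full span → s += 29 → s = 29.0000
seg 2 [161.8°–222.9°] dwell: s stays 29.0000
seg 3 [222.9°–334°] cycloidal, h=-14: θ=251.3° here. β=28.4, B=111.1. -14·(0.2556 − sin(2π·0.2556)/(2π)) = -1.3520 → s = 27.6480
seg 3 [222.9°–334°] cycloidal, h=-14: full span → s += -14 → s = 15.0000
seg 4 [334°–360°] uniform, h=-15: θ=345.3° here. β=11.3, B=26. -15·11.3/26 = -6.5192 → s = 8.4808
seg 4 [334°–360°] uniform, h=-15: θ=355.1° here. β=21.1, B=26. -15·21.1/26 = -12.1731 → s = 2.8269

θ=251.3°: 27.6480
θ=345.3°: 8.4808
θ=355.1°: 2.8269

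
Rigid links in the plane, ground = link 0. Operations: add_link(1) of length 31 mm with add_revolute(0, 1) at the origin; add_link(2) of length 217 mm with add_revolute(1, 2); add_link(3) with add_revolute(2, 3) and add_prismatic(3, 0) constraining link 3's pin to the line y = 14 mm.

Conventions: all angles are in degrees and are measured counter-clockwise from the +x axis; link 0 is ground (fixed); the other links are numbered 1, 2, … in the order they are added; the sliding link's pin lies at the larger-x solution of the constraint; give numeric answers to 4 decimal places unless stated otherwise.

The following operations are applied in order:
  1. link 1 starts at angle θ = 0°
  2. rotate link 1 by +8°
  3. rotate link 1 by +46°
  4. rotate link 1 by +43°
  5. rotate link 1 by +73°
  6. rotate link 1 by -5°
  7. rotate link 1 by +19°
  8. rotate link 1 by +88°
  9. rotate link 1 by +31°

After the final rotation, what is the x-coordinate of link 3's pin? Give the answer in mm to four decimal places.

geometry: r = 31 mm, L = 217 mm, e = 14 mm; θ starts at 0°
rotate link 1 by +8°: θ ← 0° +8° = 8°
rotate link 1 by +46°: θ ← 8° +46° = 54°
rotate link 1 by +43°: θ ← 54° +43° = 97°
rotate link 1 by +73°: θ ← 97° +73° = 170°
rotate link 1 by -5°: θ ← 170° -5° = 165°
rotate link 1 by +19°: θ ← 165° +19° = 184°
rotate link 1 by +88°: θ ← 184° +88° = 272°
rotate link 1 by +31°: θ ← 272° +31° = 303°
crank pin P = (r cos θ, r sin θ) = (16.883810, -25.998788)
h = r sin θ − e = -25.998788 − 14 = -39.998788
x = r cos θ + √(L² − h²) = 16.883810 + 213.281731 = 230.165542

230.1655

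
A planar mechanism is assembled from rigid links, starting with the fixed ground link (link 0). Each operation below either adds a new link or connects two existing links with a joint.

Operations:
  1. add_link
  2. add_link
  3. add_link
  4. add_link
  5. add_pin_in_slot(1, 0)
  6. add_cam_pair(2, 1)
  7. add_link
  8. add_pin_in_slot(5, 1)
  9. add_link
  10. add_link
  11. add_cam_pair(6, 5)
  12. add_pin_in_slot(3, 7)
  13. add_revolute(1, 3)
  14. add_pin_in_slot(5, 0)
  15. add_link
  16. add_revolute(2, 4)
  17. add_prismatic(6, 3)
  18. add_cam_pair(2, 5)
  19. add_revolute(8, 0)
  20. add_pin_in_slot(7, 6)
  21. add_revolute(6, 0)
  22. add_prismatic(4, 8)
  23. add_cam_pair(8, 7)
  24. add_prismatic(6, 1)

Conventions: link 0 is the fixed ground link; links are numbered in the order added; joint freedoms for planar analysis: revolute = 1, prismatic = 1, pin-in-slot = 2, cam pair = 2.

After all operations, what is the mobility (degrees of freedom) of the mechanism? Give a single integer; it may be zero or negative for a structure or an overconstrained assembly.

ground; <1,0,0>
#1 <2,0,0>
#2 <3,0,0>
#3 <4,0,0>
#4 <5,0,0>
PS:1↔0 J2 <5,0,1>
C:2↔1 J2 <5,0,2>
#5 <6,0,2>
PS:5↔1 J2 <6,0,3>
#6 <7,0,3>
#7 <8,0,3>
C:6↔5 J2 <8,0,4>
PS:3↔7 J2 <8,0,5>
R:1↔3 J1 <8,1,5>
PS:5↔0 J2 <8,1,6>
#8 <9,1,6>
R:2↔4 J1 <9,2,6>
P:6↔3 J1 <9,3,6>
C:2↔5 J2 <9,3,7>
R:8↔0 J1 <9,4,7>
PS:7↔6 J2 <9,4,8>
R:6↔0 J1 <9,5,8>
P:4↔8 J1 <9,6,8>
C:8↔7 J2 <9,6,9>
P:6↔1 J1 <9,7,9>
3×8 − 2×7 − 1×9 = 1

M = 1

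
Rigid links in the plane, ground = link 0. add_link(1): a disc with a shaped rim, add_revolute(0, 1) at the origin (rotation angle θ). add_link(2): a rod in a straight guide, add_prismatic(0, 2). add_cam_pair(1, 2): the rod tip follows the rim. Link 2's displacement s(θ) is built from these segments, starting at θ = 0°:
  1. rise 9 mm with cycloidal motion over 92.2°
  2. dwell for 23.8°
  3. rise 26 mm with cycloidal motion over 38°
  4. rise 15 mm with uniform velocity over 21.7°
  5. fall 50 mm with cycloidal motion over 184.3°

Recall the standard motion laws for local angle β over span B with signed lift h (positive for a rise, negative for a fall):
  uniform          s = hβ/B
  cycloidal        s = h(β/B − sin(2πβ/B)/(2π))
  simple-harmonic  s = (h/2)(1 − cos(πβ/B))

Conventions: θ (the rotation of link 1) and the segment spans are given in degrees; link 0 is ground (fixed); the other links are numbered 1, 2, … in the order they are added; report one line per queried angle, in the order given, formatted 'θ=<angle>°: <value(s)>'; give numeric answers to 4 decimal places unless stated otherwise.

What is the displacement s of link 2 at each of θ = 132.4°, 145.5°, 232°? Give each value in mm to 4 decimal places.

segment 1 (0° to 92.2°, cycloidal, h = 9) is passed completely: s = 0.0000 + (9) = 9.0000
segment 2 (92.2° to 116°, dwell): s unchanged at 9.0000
θ = 132.4° falls in segment 3 (116° to 154°, cycloidal, h = 26): β = 132.4 − 116 = 16.4°, B = 38°; Δs = 26·(0.4316 − sin(2π·0.4316)/(2π)) = 9.4964; s = 9.0000 + 9.4964 = 18.4964
θ = 145.5° falls in segment 3 (116° to 154°, cycloidal, h = 26): β = 145.5 − 116 = 29.5°, B = 38°; Δs = 26·(0.7763 − sin(2π·0.7763)/(2π)) = 24.2658; s = 9.0000 + 24.2658 = 33.2658
segment 3 (116° to 154°, cycloidal, h = 26) is passed completely: s = 9.0000 + (26) = 35.0000
segment 4 (154° to 175.7°, uniform, h = 15) is passed completely: s = 35.0000 + (15) = 50.0000
θ = 232° falls in segment 5 (175.7° to 360°, cycloidal, h = -50): β = 232 − 175.7 = 56.3°, B = 184.3°; Δs = -50·(0.3055 − sin(2π·0.3055)/(2π)) = -7.7949; s = 50.0000 − 7.7949 = 42.2051

θ=132.4°: 18.4964
θ=145.5°: 33.2658
θ=232°: 42.2051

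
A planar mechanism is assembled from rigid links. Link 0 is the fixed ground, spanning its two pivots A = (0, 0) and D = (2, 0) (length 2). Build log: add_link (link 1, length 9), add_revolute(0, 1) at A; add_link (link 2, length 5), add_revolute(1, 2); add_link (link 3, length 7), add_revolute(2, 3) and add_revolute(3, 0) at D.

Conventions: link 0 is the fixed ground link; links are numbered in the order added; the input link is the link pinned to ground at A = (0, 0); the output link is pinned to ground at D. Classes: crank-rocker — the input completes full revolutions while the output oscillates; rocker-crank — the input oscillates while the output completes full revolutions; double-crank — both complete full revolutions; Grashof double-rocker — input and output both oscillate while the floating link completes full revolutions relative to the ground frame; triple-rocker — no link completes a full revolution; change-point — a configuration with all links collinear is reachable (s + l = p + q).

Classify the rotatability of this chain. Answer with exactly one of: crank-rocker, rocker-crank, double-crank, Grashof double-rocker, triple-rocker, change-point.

lengths: ground=2, input=9, coupler=5, output=7
sorted: s=2 (shortest), l=9 (longest), p+q=12
s + l = 11 vs p + q = 12
s + l < p + q (Grashof) with shortest = ground link → double-crank

double-crank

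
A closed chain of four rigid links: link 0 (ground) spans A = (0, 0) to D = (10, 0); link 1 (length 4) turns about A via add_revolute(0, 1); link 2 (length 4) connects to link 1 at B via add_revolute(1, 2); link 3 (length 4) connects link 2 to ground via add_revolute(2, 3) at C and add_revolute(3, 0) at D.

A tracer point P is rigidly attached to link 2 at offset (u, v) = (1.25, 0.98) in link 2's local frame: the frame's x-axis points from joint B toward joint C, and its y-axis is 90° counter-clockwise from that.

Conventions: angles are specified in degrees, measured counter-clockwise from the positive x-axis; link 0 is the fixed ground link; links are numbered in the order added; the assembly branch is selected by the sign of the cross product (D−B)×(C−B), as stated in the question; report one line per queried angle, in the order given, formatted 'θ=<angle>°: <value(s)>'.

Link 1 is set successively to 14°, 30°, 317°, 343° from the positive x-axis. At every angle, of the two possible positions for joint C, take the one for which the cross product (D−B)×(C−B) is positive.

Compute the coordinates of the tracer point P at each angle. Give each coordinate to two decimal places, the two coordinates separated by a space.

A=(0,0), D=(10.00,0)
θ=14°: B = A + 4.00·(cos14°, sin14°) = (3.8812, 0.9677)
θ=14°: |BD| = 6.1949
θ=14°: circle(B,4.00) ∩ circle(D,4.00): a=3.0974, h=2.5310
θ=14°:   candidates: C₊=(7.3360,2.9838) cross=15.679; C₋=(6.5452,-2.0161) cross=-15.679
θ=14°:   branch + wants cross > 0 → take C=(7.3360,2.9838) (cross=15.679)
θ=14°: ex = (C−B)/|BC| = (0.8637,0.5040); ey = (-0.5040,0.8637)
θ=14°: P = B + 1.25·ex + 0.98·ey = (4.4669,2.4441)
θ=30°: B = A + 4.00·(cos30°, sin30°) = (3.4641, 2.0000)
θ=30°: |BD| = 6.8351
θ=30°: circle(B,4.00) ∩ circle(D,4.00): a=3.4175, h=2.0786
θ=30°:   candidates: C₊=(7.3403,2.9876) cross=14.207; C₋=(6.1238,-0.9876) cross=-14.207
θ=30°:   branch + wants cross > 0 → take C=(7.3403,2.9876) (cross=14.207)
θ=30°: ex = (C−B)/|BC| = (0.9690,0.2469); ey = (-0.2469,0.9690)
θ=30°: P = B + 1.25·ex + 0.98·ey = (4.4334,3.2583)
θ=317°: B = A + 4.00·(cos317°, sin317°) = (2.9254, -2.7280)
θ=317°: |BD| = 7.5823
θ=317°: circle(B,4.00) ∩ circle(D,4.00): a=3.7912, h=1.2756
θ=317°:   candidates: C₊=(6.0038,-0.1738) cross=9.672; C₋=(6.9216,-2.5541) cross=-9.672
θ=317°:   branch + wants cross > 0 → take C=(6.0038,-0.1738) (cross=9.672)
θ=317°: ex = (C−B)/|BC| = (0.7696,0.6385); ey = (-0.6385,0.7696)
θ=317°: P = B + 1.25·ex + 0.98·ey = (3.2616,-1.1756)
θ=343°: B = A + 4.00·(cos343°, sin343°) = (3.8252, -1.1695)
θ=343°: |BD| = 6.2846
θ=343°: circle(B,4.00) ∩ circle(D,4.00): a=3.1423, h=2.4751
θ=343°:   candidates: C₊=(6.4520,1.8471) cross=15.555; C₋=(7.3732,-3.0166) cross=-15.555
θ=343°:   branch + wants cross > 0 → take C=(6.4520,1.8471) (cross=15.555)
θ=343°: ex = (C−B)/|BC| = (0.6567,0.7542); ey = (-0.7542,0.6567)
θ=343°: P = B + 1.25·ex + 0.98·ey = (3.9070,0.4168)

θ=14°: 4.47 2.44
θ=30°: 4.43 3.26
θ=317°: 3.26 -1.18
θ=343°: 3.91 0.42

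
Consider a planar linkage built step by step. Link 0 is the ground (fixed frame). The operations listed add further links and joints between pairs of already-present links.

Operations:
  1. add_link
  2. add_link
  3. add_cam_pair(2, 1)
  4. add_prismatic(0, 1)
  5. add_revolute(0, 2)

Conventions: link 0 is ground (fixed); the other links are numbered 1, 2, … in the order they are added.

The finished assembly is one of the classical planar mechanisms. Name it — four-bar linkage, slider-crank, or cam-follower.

links: 3 (incl. ground); joints: 1 revolute, 1 prismatic, 1 higher (cam) pair, forming one closed loop
3 links, revolute + prismatic + higher pair in one loop → cam-follower

cam-follower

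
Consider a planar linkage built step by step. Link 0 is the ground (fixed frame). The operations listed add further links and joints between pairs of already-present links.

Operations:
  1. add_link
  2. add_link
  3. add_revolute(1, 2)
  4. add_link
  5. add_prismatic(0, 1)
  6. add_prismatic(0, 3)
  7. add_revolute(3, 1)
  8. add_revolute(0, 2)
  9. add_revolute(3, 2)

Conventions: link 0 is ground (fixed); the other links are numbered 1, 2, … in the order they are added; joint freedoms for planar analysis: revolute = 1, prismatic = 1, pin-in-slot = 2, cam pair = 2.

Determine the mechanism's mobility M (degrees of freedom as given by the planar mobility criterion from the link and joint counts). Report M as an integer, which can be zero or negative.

link 0 = ground. State L|J1|J2 = 1|0|0
+link1  2|0|0
+link2  3|0|0
R(1,2) f=1→J1  3|1|0
+link3  4|1|0
P(0,1) f=1→J1  4|2|0
P(0,3) f=1→J1  4|3|0
R(3,1) f=1→J1  4|4|0
R(0,2) f=1→J1  4|5|0
R(3,2) f=1→J1  4|6|0
M = 3(4−1)−2·6−0 = 9−12−0 = -3

M = -3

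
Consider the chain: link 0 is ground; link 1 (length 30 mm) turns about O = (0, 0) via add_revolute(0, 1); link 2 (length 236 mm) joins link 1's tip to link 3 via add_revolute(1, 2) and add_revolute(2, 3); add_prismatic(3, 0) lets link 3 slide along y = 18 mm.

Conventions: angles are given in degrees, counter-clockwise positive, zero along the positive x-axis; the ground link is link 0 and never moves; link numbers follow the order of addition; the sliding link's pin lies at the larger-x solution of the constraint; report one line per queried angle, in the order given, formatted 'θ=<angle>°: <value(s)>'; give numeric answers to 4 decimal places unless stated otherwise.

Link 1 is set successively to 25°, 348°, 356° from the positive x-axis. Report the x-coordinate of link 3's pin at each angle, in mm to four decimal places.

geometry: r = 30 mm, L = 236 mm, e = 18 mm
θ=25°: crank pin P = (r cos θ, r sin θ) = (27.189234, 12.678548)
θ=25°: h = r sin θ − e = 12.678548 − 18 = -5.321452
θ=25°: x = r cos θ + √(L² − h²) = 27.189234 + 235.939997 = 263.129231
θ=348°: crank pin P = (r cos θ, r sin θ) = (29.344428, -6.237351)
θ=348°: h = r sin θ − e = -6.237351 − 18 = -24.237351
θ=348°: x = r cos θ + √(L² − h²) = 29.344428 + 234.752105 = 264.096533
θ=356°: crank pin P = (r cos θ, r sin θ) = (29.926922, -2.092694)
θ=356°: h = r sin θ − e = -2.092694 − 18 = -20.092694
θ=356°: x = r cos θ + √(L² − h²) = 29.926922 + 235.143113 = 265.070035

θ=25°: 263.1292
θ=348°: 264.0965
θ=356°: 265.0700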